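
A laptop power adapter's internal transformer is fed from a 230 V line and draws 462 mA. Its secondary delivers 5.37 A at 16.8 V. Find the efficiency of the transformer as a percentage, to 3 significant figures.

η ≈ 84.9%

P_in = 230 × 0.462 = 106.260 W.
P_out = 16.8 × 5.37 = 90.2160 W.
η = P_out/P_in = 90.2160/106.260 = 0.849.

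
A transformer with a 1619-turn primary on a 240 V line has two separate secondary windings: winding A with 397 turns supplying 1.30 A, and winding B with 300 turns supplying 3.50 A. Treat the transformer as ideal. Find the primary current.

V_A = 240 × 397/1619 = 58.851 V; V_B = 240 × 300/1619 = 44.472 V.
P_out = V_A I_A + V_B I_B = 58.851×1.30 + 44.472×3.50 = 76.506 + 155.65 = 232.16 W.
Ideal ⇒ P_in = P_out, so I_p = P_out/V_p = 232.16/240 = 0.967 A.

I_p ≈ 0.967 A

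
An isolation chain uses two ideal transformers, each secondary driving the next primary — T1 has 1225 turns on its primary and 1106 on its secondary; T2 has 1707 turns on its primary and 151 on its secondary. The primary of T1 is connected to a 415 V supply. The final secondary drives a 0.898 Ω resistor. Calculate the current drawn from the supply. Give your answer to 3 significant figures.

After T1: V = 415.00 × 1106/1225 = 374.69 V.
After T2: V = 374.69 × 151/1707 = 33.144 V.
I_load = 33.144/0.898 = 36.909 A, so P_out = 33.144 × 36.909 = 1223.3 W.
All ideal ⇒ P_in = P_out, so I_supply = 1223.3/415 = 2.95 A.

I_supply ≈ 2.95 A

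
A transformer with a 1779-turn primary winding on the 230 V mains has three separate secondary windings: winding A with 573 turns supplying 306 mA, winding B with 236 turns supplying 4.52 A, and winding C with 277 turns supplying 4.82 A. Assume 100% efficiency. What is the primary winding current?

I_p ≈ 1.45 A

V_A = 230 × 573/1779 = 74.081 V; V_B = 230 × 236/1779 = 30.512 V; V_C = 230 × 277/1779 = 35.812 V.
P_out = V_A I_A + V_B I_B + V_C I_C = 74.081×0.306 + 30.512×4.52 + 35.812×4.82 = 22.669 + 137.91 + 172.62 = 333.20 W.
Ideal ⇒ P_in = P_out, so I_p = P_out/V_p = 333.20/230 = 1.45 A.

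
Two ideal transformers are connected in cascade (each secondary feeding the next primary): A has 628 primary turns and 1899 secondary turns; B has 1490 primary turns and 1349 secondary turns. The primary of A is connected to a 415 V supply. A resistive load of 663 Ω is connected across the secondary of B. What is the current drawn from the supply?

I_supply ≈ 4.69 A

After A: V = 415.00 × 1899/628 = 1254.9 V.
After B: V = 1254.9 × 1349/1490 = 1136.2 V.
I_load = 1136.2/663 = 1.7137 A, so P_out = 1136.2 × 1.7137 = 1947.0 W.
All ideal ⇒ P_in = P_out, so I_supply = 1947.0/415 = 4.69 A.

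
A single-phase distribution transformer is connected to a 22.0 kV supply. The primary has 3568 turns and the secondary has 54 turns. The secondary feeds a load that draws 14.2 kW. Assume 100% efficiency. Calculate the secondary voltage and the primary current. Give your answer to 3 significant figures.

V_s = V_p × N_s/N_p = 22000 × 54/3568 = 332.96 V.
I_s = P/V_s = 14200/332.96 = 42.648 A.
I_p = I_s × N_s/N_p = 42.648 × 54/3568 = 0.645 A.

V_s ≈ 333 V, I_p ≈ 0.645 A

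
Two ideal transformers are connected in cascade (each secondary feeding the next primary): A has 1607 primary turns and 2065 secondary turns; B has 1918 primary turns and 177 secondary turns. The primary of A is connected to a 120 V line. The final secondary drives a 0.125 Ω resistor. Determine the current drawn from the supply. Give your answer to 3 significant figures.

I_supply ≈ 13.5 A

Secondary of A: V = 120.00 × 2065/1607 = 154.20 V.
Secondary of B: V = 154.20 × 177/1918 = 14.230 V.
I_load = 14.230/0.125 = 113.84 A, so P_out = 14.230 × 113.84 = 1620.0 W.
All ideal ⇒ P_in = P_out, so I_supply = 1620.0/120 = 13.5 A.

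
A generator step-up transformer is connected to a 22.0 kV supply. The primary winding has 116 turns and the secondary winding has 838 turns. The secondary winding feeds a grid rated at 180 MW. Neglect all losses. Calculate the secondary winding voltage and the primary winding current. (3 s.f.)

V_s ≈ 159000 V, I_p ≈ 8180 A

V_s = V_p × N_s/N_p = 22000 × 838/116 = 158930 V.
I_s = P/V_s = 1.80×10^8/158930 = 1132.6 A.
I_p = I_s × N_s/N_p = 1132.6 × 838/116 = 8180 A.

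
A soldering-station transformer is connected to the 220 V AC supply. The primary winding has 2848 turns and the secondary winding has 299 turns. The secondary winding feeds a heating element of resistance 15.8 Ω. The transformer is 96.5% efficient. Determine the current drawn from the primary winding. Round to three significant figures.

I_p ≈ 0.159 A

V_s = 220 × 299/2848 = 23.097 V.
I_s = V_s/R = 23.097/15.8 = 1.4618 A.
P_out = V_s I_s = 23.097 × 1.4618 = 33.764 W.
P_in = P_out/η = 33.764/0.965 = 34.988 W.
I_p = P_in/V_p = 34.988/220 = 0.159 A.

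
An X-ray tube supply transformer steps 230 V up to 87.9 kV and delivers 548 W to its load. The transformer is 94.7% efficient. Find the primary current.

P_in = P_out/η = 548/0.947 = 578.67 W.
I_p = P_in/V_p = 578.67/230 = 2.52 A.

I_p ≈ 2.52 A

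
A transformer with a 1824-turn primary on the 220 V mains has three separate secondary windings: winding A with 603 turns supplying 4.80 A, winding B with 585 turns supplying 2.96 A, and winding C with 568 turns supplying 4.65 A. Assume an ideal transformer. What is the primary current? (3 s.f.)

I_p ≈ 3.98 A

V_A = 220 × 603/1824 = 72.730 V; V_B = 220 × 585/1824 = 70.559 V; V_C = 220 × 568/1824 = 68.509 V.
P_out = V_A I_A + V_B I_B + V_C I_C = 72.730×4.80 + 70.559×2.96 + 68.509×4.65 = 349.11 + 208.86 + 318.57 = 876.53 W.
Ideal ⇒ P_in = P_out, so I_p = P_out/V_p = 876.53/220 = 3.98 A.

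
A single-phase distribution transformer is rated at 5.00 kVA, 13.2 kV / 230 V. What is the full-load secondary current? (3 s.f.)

I_s = S/V_s = 5000/230 = 21.7 A.

I_s ≈ 21.7 A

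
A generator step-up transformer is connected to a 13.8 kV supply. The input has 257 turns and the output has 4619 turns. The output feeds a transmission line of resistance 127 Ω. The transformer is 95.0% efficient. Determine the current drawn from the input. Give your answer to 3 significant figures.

V_out = 13800 × 4619/257 = 248020 V.
I_out = V_out/R = 248020/127 = 1952.9 A.
P_out = V_out I_out = 248020 × 1952.9 = 4.8438×10^8 W.
P_in = P_out/η = 4.8438×10^8/0.950 = 5.0987×10^8 W.
I_in = P_in/V_in = 5.0987×10^8/13800 = 36900 A.

I_in ≈ 36900 A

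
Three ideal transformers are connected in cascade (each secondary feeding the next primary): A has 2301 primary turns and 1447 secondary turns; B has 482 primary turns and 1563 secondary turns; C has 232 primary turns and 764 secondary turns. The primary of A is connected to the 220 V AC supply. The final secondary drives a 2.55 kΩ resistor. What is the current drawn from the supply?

I_supply ≈ 3.89 A

After A: V = 220.00 × 1447/2301 = 138.35 V.
After B: V = 138.35 × 1563/482 = 448.63 V.
After C: V = 448.63 × 764/232 = 1477.4 V.
I_load = 1477.4/2550 = 0.57936 A, so P_out = 1477.4 × 0.57936 = 855.94 W.
All ideal ⇒ P_in = P_out, so I_supply = 855.94/220 = 3.89 A.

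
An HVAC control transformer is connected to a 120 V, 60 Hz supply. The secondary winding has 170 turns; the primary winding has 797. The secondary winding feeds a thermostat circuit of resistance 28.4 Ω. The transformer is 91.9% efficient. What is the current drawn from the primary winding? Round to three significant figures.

I_p ≈ 0.209 A

V_s = 120 × 170/797 = 25.596 V.
I_s = V_s/R = 25.596/28.4 = 0.90127 A.
P_out = V_s I_s = 25.596 × 0.90127 = 23.069 W.
P_in = P_out/η = 23.069/0.919 = 25.102 W.
I_p = P_in/V_p = 25.102/120 = 0.209 A.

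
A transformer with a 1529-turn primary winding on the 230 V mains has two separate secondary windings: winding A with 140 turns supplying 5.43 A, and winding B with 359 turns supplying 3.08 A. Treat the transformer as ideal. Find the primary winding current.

V_A = 230 × 140/1529 = 21.060 V; V_B = 230 × 359/1529 = 54.003 V.
P_out = V_A I_A + V_B I_B = 21.060×5.43 + 54.003×3.08 = 114.35 + 166.33 = 280.68 W.
Ideal ⇒ P_in = P_out, so I_p = P_out/V_p = 280.68/230 = 1.22 A.

I_p ≈ 1.22 A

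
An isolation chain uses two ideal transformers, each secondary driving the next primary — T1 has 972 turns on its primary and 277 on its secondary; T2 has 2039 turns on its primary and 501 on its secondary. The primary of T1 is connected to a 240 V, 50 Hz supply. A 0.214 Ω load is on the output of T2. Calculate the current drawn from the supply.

After T1: V = 240.00 × 277/972 = 68.395 V.
After T2: V = 68.395 × 501/2039 = 16.805 V.
I_load = 16.805/0.214 = 78.529 A, so P_out = 16.805 × 78.529 = 1319.7 W.
All ideal ⇒ P_in = P_out, so I_supply = 1319.7/240 = 5.50 A.

I_supply ≈ 5.50 A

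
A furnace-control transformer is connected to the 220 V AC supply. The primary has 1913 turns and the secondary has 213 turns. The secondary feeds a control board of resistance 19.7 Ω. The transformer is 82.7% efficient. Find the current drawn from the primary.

I_p ≈ 0.167 A

V_s = 220 × 213/1913 = 24.496 V.
I_s = V_s/R = 24.496/19.7 = 1.2434 A.
P_out = V_s I_s = 24.496 × 1.2434 = 30.458 W.
P_in = P_out/η = 30.458/0.827 = 36.830 W.
I_p = P_in/V_p = 36.830/220 = 0.167 A.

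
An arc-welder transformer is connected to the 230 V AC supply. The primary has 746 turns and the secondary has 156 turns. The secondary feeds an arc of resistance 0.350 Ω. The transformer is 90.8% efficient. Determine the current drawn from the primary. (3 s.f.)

I_p ≈ 31.6 A

V_s = 230 × 156/746 = 48.097 V.
I_s = V_s/R = 48.097/0.350 = 137.42 A.
P_out = V_s I_s = 48.097 × 137.42 = 6609.4 W.
P_in = P_out/η = 6609.4/0.908 = 7279.0 W.
I_p = P_in/V_p = 7279.0/230 = 31.6 A.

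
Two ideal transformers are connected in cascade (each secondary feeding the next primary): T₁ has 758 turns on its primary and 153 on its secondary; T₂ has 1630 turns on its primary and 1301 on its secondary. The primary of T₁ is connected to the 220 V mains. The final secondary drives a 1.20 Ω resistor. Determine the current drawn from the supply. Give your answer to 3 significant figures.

After T₁: V = 220.00 × 153/758 = 44.406 V.
After T₂: V = 44.406 × 1301/1630 = 35.443 V.
I_load = 35.443/1.20 = 29.536 A, so P_out = 35.443 × 29.536 = 1046.9 W.
All ideal ⇒ P_in = P_out, so I_supply = 1046.9/220 = 4.76 A.

I_supply ≈ 4.76 A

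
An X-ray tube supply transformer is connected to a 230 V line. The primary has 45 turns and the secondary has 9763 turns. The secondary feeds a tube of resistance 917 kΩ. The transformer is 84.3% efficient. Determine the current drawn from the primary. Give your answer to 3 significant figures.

V_s = 230 × 9763/45 = 49900 V.
I_s = V_s/R = 49900/917000 = 0.054416 A.
P_out = V_s I_s = 49900 × 0.054416 = 2715.4 W.
P_in = P_out/η = 2715.4/0.843 = 3221.1 W.
I_p = P_in/V_p = 3221.1/230 = 14.0 A.

I_p ≈ 14.0 A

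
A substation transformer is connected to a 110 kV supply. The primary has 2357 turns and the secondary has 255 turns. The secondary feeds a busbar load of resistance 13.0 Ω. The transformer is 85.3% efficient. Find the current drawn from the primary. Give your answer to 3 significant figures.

V_s = 110000 × 255/2357 = 11901 V.
I_s = V_s/R = 11901/13.0 = 915.44 A.
P_out = V_s I_s = 11901 × 915.44 = 1.0894×10^7 W.
P_in = P_out/η = 1.0894×10^7/0.853 = 1.2772×10^7 W.
I_p = P_in/V_p = 1.2772×10^7/110000 = 116 A.

I_p ≈ 116 A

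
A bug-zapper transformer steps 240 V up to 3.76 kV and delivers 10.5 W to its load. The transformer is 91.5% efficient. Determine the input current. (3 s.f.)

I_in ≈ 0.0478 A

P_in = P_out/η = 10.5/0.915 = 11.475 W.
I_in = P_in/V_in = 11.475/240 = 0.0478 A.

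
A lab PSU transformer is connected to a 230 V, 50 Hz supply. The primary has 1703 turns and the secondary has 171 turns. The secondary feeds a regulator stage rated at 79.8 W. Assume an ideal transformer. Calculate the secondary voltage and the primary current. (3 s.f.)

V_s = V_p × N_s/N_p = 230 × 171/1703 = 23.095 V.
I_s = P/V_s = 79.8/23.095 = 3.4554 A.
I_p = I_s × N_s/N_p = 3.4554 × 171/1703 = 0.347 A.

V_s ≈ 23.1 V, I_p ≈ 0.347 A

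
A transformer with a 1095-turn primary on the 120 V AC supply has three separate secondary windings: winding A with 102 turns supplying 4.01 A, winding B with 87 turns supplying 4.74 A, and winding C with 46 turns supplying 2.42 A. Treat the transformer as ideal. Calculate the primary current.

I_p ≈ 0.852 A

V_A = 120 × 102/1095 = 11.178 V; V_B = 120 × 87/1095 = 9.5342 V; V_C = 120 × 46/1095 = 5.0411 V.
P_out = V_A I_A + V_B I_B + V_C I_C = 11.178×4.01 + 9.5342×4.74 + 5.0411×2.42 = 44.824 + 45.192 + 12.199 = 102.22 W.
Ideal ⇒ P_in = P_out, so I_p = P_out/V_p = 102.22/120 = 0.852 A.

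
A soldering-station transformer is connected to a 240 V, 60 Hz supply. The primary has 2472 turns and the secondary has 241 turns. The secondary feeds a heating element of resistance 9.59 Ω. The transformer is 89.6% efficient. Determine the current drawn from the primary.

V_s = 240 × 241/2472 = 23.398 V.
I_s = V_s/R = 23.398/9.59 = 2.4398 A.
P_out = V_s I_s = 23.398 × 2.4398 = 57.088 W.
P_in = P_out/η = 57.088/0.896 = 63.714 W.
I_p = P_in/V_p = 63.714/240 = 0.265 A.

I_p ≈ 0.265 A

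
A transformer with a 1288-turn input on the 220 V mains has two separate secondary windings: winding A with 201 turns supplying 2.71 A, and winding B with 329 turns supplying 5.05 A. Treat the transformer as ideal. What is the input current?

V_A = 220 × 201/1288 = 34.332 V; V_B = 220 × 329/1288 = 56.196 V.
P_out = V_A I_A + V_B I_B = 34.332×2.71 + 56.196×5.05 = 93.041 + 283.79 = 376.83 W.
Ideal ⇒ P_in = P_out, so I_in = P_out/V_in = 376.83/220 = 1.71 A.

I_in ≈ 1.71 A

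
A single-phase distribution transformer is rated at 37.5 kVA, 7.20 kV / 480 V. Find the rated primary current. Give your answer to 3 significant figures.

I_p = S/V_p = 37500/7200 = 5.21 A.

I_p ≈ 5.21 A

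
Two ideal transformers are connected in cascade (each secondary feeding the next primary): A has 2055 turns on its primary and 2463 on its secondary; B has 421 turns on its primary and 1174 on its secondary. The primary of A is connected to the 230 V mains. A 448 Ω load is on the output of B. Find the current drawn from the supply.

After A: V = 230.00 × 2463/2055 = 275.66 V.
After B: V = 275.66 × 1174/421 = 768.72 V.
I_load = 768.72/448 = 1.7159 A, so P_out = 768.72 × 1.7159 = 1319.0 W.
All ideal ⇒ P_in = P_out, so I_supply = 1319.0/230 = 5.73 A.

I_supply ≈ 5.73 A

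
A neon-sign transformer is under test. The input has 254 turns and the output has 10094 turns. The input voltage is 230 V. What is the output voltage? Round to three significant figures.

V_out ≈ 9140 V

V_out/V_in = N_out/N_in, so V_out = 230 × 10094/254 = 9140 V.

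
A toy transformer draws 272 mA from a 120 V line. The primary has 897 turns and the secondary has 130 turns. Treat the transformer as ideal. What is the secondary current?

I_s ≈ 1.88 A

I_s/I_p = N_p/N_s, so I_s = 0.272 × 897/130 = 1.88 A.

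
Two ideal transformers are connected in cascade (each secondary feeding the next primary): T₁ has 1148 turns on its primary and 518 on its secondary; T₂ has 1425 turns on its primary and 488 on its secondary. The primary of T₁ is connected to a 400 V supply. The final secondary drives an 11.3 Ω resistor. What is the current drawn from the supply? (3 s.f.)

I_supply ≈ 0.845 A

After T₁: V = 400.00 × 518/1148 = 180.49 V.
After T₂: V = 180.49 × 488/1425 = 61.809 V.
I_load = 61.809/11.3 = 5.4698 A, so P_out = 61.809 × 5.4698 = 338.09 W.
All ideal ⇒ P_in = P_out, so I_supply = 338.09/400 = 0.845 A.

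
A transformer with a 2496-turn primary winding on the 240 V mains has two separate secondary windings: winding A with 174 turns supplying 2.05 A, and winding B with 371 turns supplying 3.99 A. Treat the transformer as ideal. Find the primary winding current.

I_p ≈ 0.736 A

V_A = 240 × 174/2496 = 16.731 V; V_B = 240 × 371/2496 = 35.673 V.
P_out = V_A I_A + V_B I_B = 16.731×2.05 + 35.673×3.99 = 34.298 + 142.34 = 176.63 W.
Ideal ⇒ P_in = P_out, so I_p = P_out/V_p = 176.63/240 = 0.736 A.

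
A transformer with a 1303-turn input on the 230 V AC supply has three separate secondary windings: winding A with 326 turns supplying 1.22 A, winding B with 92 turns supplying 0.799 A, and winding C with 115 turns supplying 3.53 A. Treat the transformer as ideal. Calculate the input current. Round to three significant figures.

V_A = 230 × 326/1303 = 57.544 V; V_B = 230 × 92/1303 = 16.239 V; V_C = 230 × 115/1303 = 20.299 V.
P_out = V_A I_A + V_B I_B + V_C I_C = 57.544×1.22 + 16.239×0.799 + 20.299×3.53 = 70.204 + 12.975 + 71.657 = 154.84 W.
Ideal ⇒ P_in = P_out, so I_in = P_out/V_in = 154.84/230 = 0.673 A.

I_in ≈ 0.673 A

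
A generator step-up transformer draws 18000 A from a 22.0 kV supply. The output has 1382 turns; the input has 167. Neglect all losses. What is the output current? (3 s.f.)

I_out ≈ 2180 A

I_out/I_in = N_in/N_out, so I_out = 18000 × 167/1382 = 2180 A.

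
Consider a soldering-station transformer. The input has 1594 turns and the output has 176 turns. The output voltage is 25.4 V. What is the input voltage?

V_in/V_out = N_in/N_out, so V_in = 25.4 × 1594/176 = 230 V.

V_in ≈ 230 V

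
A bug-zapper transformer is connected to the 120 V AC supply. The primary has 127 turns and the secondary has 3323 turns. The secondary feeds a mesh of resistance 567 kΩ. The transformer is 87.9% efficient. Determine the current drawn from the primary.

I_p ≈ 0.165 A

V_s = 120 × 3323/127 = 3139.8 V.
I_s = V_s/R = 3139.8/567000 = 0.0055376 A.
P_out = V_s I_s = 3139.8 × 0.0055376 = 17.387 W.
P_in = P_out/η = 17.387/0.879 = 19.781 W.
I_p = P_in/V_p = 19.781/120 = 0.165 A.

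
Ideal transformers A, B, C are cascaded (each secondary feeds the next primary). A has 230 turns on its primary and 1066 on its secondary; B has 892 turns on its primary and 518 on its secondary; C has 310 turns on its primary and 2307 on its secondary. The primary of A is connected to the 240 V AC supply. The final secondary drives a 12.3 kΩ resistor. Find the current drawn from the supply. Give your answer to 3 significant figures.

I_supply ≈ 7.83 A

Secondary of A: V = 240.00 × 1066/230 = 1112.3 V.
Secondary of B: V = 1112.3 × 518/892 = 645.96 V.
Secondary of C: V = 645.96 × 2307/310 = 4807.2 V.
I_load = 4807.2/12300 = 0.39083 A, so P_out = 4807.2 × 0.39083 = 1878.8 W.
All ideal ⇒ P_in = P_out, so I_supply = 1878.8/240 = 7.83 A.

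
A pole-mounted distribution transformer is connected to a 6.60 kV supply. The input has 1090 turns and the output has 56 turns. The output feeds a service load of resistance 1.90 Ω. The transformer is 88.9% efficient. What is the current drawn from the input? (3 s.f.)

V_out = 6600 × 56/1090 = 339.08 V.
I_out = V_out/R = 339.08/1.90 = 178.46 A.
P_out = V_out I_out = 339.08 × 178.46 = 60514 W.
P_in = P_out/η = 60514/0.889 = 68070 W.
I_in = P_in/V_in = 68070/6600 = 10.3 A.

I_in ≈ 10.3 A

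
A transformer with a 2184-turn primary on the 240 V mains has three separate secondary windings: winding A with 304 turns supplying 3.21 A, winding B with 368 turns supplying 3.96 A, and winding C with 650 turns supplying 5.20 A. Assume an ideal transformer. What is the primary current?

V_A = 240 × 304/2184 = 33.407 V; V_B = 240 × 368/2184 = 40.440 V; V_C = 240 × 650/2184 = 71.429 V.
P_out = V_A I_A + V_B I_B + V_C I_C = 33.407×3.21 + 40.440×3.96 + 71.429×5.20 = 107.24 + 160.14 + 371.43 = 638.80 W.
Ideal ⇒ P_in = P_out, so I_p = P_out/V_p = 638.80/240 = 2.66 A.

I_p ≈ 2.66 A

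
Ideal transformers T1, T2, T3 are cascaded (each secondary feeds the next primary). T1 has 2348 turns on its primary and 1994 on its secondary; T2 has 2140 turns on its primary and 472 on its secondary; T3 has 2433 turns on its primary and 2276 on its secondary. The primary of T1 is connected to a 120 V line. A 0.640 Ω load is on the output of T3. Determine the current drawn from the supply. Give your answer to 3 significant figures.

Secondary of T1: V = 120.00 × 1994/2348 = 101.91 V.
Secondary of T2: V = 101.91 × 472/2140 = 22.477 V.
Secondary of T3: V = 22.477 × 2276/2433 = 21.026 V.
I_load = 21.026/0.640 = 32.854 A, so P_out = 21.026 × 32.854 = 690.80 W.
All ideal ⇒ P_in = P_out, so I_supply = 690.80/120 = 5.76 A.

I_supply ≈ 5.76 A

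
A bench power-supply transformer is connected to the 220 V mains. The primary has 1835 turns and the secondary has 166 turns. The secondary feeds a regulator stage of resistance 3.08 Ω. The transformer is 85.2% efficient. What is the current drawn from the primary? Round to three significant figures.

V_s = 220 × 166/1835 = 19.902 V.
I_s = V_s/R = 19.902/3.08 = 6.4617 A.
P_out = V_s I_s = 19.902 × 6.4617 = 128.60 W.
P_in = P_out/η = 128.60/0.852 = 150.94 W.
I_p = P_in/V_p = 150.94/220 = 0.686 A.

I_p ≈ 0.686 A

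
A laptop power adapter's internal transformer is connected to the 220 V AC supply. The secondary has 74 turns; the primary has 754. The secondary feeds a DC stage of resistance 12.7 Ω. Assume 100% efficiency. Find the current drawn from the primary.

I_p ≈ 0.167 A

V_s = V_p × N_s/N_p = 220 × 74/754 = 21.592 V.
I_s = V_s/R = 21.592/12.7 = 1.7001 A.
For an ideal transformer I_p N_p = I_s N_s, so I_p = 1.7001 × 74/754 = 0.167 A.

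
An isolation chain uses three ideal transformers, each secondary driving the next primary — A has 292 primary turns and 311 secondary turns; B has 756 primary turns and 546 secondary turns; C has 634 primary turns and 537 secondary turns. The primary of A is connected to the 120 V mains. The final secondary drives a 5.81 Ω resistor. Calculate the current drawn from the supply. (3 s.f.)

Secondary of A: V = 120.00 × 311/292 = 127.81 V.
Secondary of B: V = 127.81 × 546/756 = 92.306 V.
Secondary of C: V = 92.306 × 537/634 = 78.183 V.
I_load = 78.183/5.81 = 13.457 A, so P_out = 78.183 × 13.457 = 1052.1 W.
All ideal ⇒ P_in = P_out, so I_supply = 1052.1/120 = 8.77 A.

I_supply ≈ 8.77 A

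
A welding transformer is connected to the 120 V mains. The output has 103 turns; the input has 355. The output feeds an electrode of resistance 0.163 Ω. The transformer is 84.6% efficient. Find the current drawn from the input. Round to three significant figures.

V_out = 120 × 103/355 = 34.817 V.
I_out = V_out/R = 34.817/0.163 = 213.60 A.
P_out = V_out I_out = 34.817 × 213.60 = 7436.9 W.
P_in = P_out/η = 7436.9/0.846 = 8790.7 W.
I_in = P_in/V_in = 8790.7/120 = 73.3 A.

I_in ≈ 73.3 A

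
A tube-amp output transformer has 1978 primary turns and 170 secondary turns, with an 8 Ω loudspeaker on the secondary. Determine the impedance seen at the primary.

Z_p ≈ 1080 Ω

Z_p = (N_p/N_s)² × Z_s = (1978/170)² × 8 = 1080 Ω.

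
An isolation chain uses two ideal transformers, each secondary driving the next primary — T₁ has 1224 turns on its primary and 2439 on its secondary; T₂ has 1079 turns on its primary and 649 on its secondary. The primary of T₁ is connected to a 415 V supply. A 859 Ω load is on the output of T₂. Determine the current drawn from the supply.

I_supply ≈ 0.694 A

Secondary of T₁: V = 415.00 × 2439/1224 = 826.95 V.
Secondary of T₂: V = 826.95 × 649/1079 = 497.40 V.
I_load = 497.40/859 = 0.57904 A, so P_out = 497.40 × 0.57904 = 288.01 W.
All ideal ⇒ P_in = P_out, so I_supply = 288.01/415 = 0.694 A.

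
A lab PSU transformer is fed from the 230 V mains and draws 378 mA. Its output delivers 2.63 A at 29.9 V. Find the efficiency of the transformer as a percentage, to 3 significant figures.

η ≈ 90.4%

P_in = 230 × 0.378 = 86.9400 W.
P_out = 29.9 × 2.63 = 78.6370 W.
η = P_out/P_in = 78.6370/86.9400 = 0.904.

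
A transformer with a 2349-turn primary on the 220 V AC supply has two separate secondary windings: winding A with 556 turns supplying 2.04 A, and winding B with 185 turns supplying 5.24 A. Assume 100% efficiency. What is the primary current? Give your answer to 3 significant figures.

V_A = 220 × 556/2349 = 52.073 V; V_B = 220 × 185/2349 = 17.327 V.
P_out = V_A I_A + V_B I_B = 52.073×2.04 + 17.327×5.24 = 106.23 + 90.791 = 197.02 W.
Ideal ⇒ P_in = P_out, so I_p = P_out/V_p = 197.02/220 = 0.896 A.

I_p ≈ 0.896 A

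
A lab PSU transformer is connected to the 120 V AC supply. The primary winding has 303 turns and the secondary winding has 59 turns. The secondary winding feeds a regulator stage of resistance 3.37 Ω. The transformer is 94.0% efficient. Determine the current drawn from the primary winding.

V_s = 120 × 59/303 = 23.366 V.
I_s = V_s/R = 23.366/3.37 = 6.9336 A.
P_out = V_s I_s = 23.366 × 6.9336 = 162.01 W.
P_in = P_out/η = 162.01/0.940 = 172.35 W.
I_p = P_in/V_p = 172.35/120 = 1.44 A.

I_p ≈ 1.44 A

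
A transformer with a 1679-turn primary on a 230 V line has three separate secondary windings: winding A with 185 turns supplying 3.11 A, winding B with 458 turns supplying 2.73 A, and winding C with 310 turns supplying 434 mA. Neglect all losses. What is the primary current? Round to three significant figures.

I_p ≈ 1.17 A

V_A = 230 × 185/1679 = 25.342 V; V_B = 230 × 458/1679 = 62.740 V; V_C = 230 × 310/1679 = 42.466 V.
P_out = V_A I_A + V_B I_B + V_C I_C = 25.342×3.11 + 62.740×2.73 + 42.466×0.434 = 78.815 + 171.28 + 18.430 = 268.52 W.
Ideal ⇒ P_in = P_out, so I_p = P_out/V_p = 268.52/230 = 1.17 A.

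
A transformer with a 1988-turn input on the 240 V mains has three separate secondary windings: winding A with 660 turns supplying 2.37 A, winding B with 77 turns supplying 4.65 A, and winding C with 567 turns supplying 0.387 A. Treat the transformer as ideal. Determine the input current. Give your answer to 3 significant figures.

I_in ≈ 1.08 A

V_A = 240 × 660/1988 = 79.678 V; V_B = 240 × 77/1988 = 9.2958 V; V_C = 240 × 567/1988 = 68.451 V.
P_out = V_A I_A + V_B I_B + V_C I_C = 79.678×2.37 + 9.2958×4.65 + 68.451×0.387 = 188.84 + 43.225 + 26.490 = 258.55 W.
Ideal ⇒ P_in = P_out, so I_in = P_out/V_in = 258.55/240 = 1.08 A.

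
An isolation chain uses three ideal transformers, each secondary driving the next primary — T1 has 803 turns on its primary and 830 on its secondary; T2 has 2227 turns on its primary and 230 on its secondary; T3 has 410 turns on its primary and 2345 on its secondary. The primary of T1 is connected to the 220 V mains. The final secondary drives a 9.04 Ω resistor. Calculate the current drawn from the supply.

Secondary of T1: V = 220.00 × 830/803 = 227.40 V.
Secondary of T2: V = 227.40 × 230/2227 = 23.485 V.
Secondary of T3: V = 23.485 × 2345/410 = 134.32 V.
I_load = 134.32/9.04 = 14.859 A, so P_out = 134.32 × 14.859 = 1995.9 W.
All ideal ⇒ P_in = P_out, so I_supply = 1995.9/220 = 9.07 A.

I_supply ≈ 9.07 A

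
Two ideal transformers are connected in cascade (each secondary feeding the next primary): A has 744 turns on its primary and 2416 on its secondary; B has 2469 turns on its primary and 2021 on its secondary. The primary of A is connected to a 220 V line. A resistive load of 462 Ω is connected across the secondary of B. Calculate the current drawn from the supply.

After A: V = 220.00 × 2416/744 = 714.41 V.
After B: V = 714.41 × 2021/2469 = 584.78 V.
I_load = 584.78/462 = 1.2658 A, so P_out = 584.78 × 1.2658 = 740.19 W.
All ideal ⇒ P_in = P_out, so I_supply = 740.19/220 = 3.36 A.

I_supply ≈ 3.36 A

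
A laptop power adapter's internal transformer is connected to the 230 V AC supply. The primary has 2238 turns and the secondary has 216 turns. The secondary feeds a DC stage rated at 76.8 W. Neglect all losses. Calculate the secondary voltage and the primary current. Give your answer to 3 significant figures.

V_s = V_p × N_s/N_p = 230 × 216/2238 = 22.198 V.
I_s = P/V_s = 76.8/22.198 = 3.4597 A.
I_p = I_s × N_s/N_p = 3.4597 × 216/2238 = 0.334 A.

V_s ≈ 22.2 V, I_p ≈ 0.334 A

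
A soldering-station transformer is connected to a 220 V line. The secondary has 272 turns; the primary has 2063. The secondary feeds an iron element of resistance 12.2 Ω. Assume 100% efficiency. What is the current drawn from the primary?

I_p ≈ 0.313 A

V_s = V_p × N_s/N_p = 220 × 272/2063 = 29.006 V.
I_s = V_s/R = 29.006/12.2 = 2.3776 A.
For an ideal transformer I_p N_p = I_s N_s, so I_p = 2.3776 × 272/2063 = 0.313 A.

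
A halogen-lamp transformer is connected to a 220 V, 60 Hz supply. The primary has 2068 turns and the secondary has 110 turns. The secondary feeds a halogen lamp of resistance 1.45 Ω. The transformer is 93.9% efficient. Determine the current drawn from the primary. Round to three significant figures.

V_s = 220 × 110/2068 = 11.702 V.
I_s = V_s/R = 11.702/1.45 = 8.0704 A.
P_out = V_s I_s = 11.702 × 8.0704 = 94.441 W.
P_in = P_out/η = 94.441/0.939 = 100.58 W.
I_p = P_in/V_p = 100.58/220 = 0.457 A.

I_p ≈ 0.457 A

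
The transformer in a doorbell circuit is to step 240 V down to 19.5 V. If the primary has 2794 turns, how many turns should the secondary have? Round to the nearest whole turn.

N_s/N_p = V_s/V_p, so N_s = 2794 × 19.5/240 = 227.0 ≈ 227 turns.

N_s = 227 turns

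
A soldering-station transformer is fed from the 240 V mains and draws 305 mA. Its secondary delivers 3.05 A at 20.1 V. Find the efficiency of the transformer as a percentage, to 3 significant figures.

η ≈ 83.7%

P_in = 240 × 0.305 = 73.2000 W.
P_out = 20.1 × 3.05 = 61.3050 W.
η = P_out/P_in = 61.3050/73.2000 = 0.837.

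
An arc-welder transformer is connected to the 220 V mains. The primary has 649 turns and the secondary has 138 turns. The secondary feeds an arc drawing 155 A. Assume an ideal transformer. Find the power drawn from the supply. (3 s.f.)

I_p = I_s × N_s/N_p = 155 × 138/649 = 32.958 A.
P = V_p I_p = 220 × 32.958 = 7250 W.

P ≈ 7250 W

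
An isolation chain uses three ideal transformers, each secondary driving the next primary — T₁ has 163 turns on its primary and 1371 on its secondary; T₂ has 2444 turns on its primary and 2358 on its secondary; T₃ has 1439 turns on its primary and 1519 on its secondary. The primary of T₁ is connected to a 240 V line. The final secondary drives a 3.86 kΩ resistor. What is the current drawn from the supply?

I_supply ≈ 4.56 A

After T₁: V = 240.00 × 1371/163 = 2018.7 V.
After T₂: V = 2018.7 × 2358/2444 = 1947.6 V.
After T₃: V = 1947.6 × 1519/1439 = 2055.9 V.
I_load = 2055.9/3860 = 0.53261 A, so P_out = 2055.9 × 0.53261 = 1095.0 W.
All ideal ⇒ P_in = P_out, so I_supply = 1095.0/240 = 4.56 A.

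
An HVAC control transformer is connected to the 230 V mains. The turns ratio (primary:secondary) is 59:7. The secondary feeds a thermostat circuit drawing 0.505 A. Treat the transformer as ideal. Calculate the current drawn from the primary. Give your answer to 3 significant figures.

I_p ≈ 0.0599 A

For an ideal transformer I_p N_p = I_s N_s, so I_p = 0.505 × 7/59 = 0.0599 A.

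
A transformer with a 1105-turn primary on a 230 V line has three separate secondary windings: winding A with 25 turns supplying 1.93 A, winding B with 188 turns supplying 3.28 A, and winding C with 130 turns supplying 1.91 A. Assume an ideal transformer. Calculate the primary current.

V_A = 230 × 25/1105 = 5.2036 V; V_B = 230 × 188/1105 = 39.131 V; V_C = 230 × 130/1105 = 27.059 V.
P_out = V_A I_A + V_B I_B + V_C I_C = 5.2036×1.93 + 39.131×3.28 + 27.059×1.91 = 10.043 + 128.35 + 51.682 = 190.08 W.
Ideal ⇒ P_in = P_out, so I_p = P_out/V_p = 190.08/230 = 0.826 A.

I_p ≈ 0.826 A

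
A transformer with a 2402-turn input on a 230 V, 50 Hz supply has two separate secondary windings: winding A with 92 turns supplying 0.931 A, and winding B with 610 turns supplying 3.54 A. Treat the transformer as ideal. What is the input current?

V_A = 230 × 92/2402 = 8.8093 V; V_B = 230 × 610/2402 = 58.410 V.
P_out = V_A I_A + V_B I_B = 8.8093×0.931 + 58.410×3.54 = 8.2015 + 206.77 = 214.97 W.
Ideal ⇒ P_in = P_out, so I_in = P_out/V_in = 214.97/230 = 0.935 A.

I_in ≈ 0.935 A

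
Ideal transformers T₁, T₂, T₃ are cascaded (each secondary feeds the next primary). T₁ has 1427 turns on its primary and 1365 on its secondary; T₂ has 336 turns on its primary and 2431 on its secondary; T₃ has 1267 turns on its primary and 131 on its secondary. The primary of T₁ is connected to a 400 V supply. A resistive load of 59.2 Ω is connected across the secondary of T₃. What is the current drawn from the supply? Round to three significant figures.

Secondary of T₁: V = 400.00 × 1365/1427 = 382.62 V.
Secondary of T₂: V = 382.62 × 2431/336 = 2768.3 V.
Secondary of T₃: V = 2768.3 × 131/1267 = 286.23 V.
I_load = 286.23/59.2 = 4.8349 A, so P_out = 286.23 × 4.8349 = 1383.9 W.
All ideal ⇒ P_in = P_out, so I_supply = 1383.9/400 = 3.46 A.

I_supply ≈ 3.46 A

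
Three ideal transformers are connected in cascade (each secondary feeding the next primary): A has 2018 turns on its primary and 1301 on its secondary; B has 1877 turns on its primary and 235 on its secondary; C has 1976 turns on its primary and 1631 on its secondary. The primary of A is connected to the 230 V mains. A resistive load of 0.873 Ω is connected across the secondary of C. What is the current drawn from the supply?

I_supply ≈ 1.17 A

After A: V = 230.00 × 1301/2018 = 148.28 V.
After B: V = 148.28 × 235/1877 = 18.565 V.
After C: V = 18.565 × 1631/1976 = 15.323 V.
I_load = 15.323/0.873 = 17.553 A, so P_out = 15.323 × 17.553 = 268.96 W.
All ideal ⇒ P_in = P_out, so I_supply = 268.96/230 = 1.17 A.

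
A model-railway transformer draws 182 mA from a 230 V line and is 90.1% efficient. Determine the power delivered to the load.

P_in = V_p I_p = 230 × 0.182 = 41.860 W.
P_out = η P_in = 0.901 × 41.860 = 37.7 W.

P_out ≈ 37.7 W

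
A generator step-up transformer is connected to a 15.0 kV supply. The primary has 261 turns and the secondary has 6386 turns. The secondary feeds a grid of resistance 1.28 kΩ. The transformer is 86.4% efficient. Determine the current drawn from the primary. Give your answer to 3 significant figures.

V_s = 15000 × 6386/261 = 367010 V.
I_s = V_s/R = 367010/1280 = 286.73 A.
P_out = V_s I_s = 367010 × 286.73 = 1.0523×10^8 W.
P_in = P_out/η = 1.0523×10^8/0.864 = 1.2180×10^8 W.
I_p = P_in/V_p = 1.2180×10^8/15000 = 8120 A.

I_p ≈ 8120 A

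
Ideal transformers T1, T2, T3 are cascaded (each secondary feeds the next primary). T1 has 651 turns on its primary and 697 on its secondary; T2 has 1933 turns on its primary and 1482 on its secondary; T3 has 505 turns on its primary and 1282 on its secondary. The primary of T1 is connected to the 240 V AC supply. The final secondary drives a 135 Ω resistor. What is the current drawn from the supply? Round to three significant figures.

After T1: V = 240.00 × 697/651 = 256.96 V.
After T2: V = 256.96 × 1482/1933 = 197.01 V.
After T3: V = 197.01 × 1282/505 = 500.12 V.
I_load = 500.12/135 = 3.7046 A, so P_out = 500.12 × 3.7046 = 1852.8 W.
All ideal ⇒ P_in = P_out, so I_supply = 1852.8/240 = 7.72 A.

I_supply ≈ 7.72 A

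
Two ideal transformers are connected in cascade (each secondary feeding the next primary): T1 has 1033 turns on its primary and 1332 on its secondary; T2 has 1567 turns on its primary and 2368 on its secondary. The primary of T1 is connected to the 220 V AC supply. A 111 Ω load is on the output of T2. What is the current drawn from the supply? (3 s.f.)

After T1: V = 220.00 × 1332/1033 = 283.68 V.
After T2: V = 283.68 × 2368/1567 = 428.69 V.
I_load = 428.69/111 = 3.8620 A, so P_out = 428.69 × 3.8620 = 1655.6 W.
All ideal ⇒ P_in = P_out, so I_supply = 1655.6/220 = 7.53 A.

I_supply ≈ 7.53 A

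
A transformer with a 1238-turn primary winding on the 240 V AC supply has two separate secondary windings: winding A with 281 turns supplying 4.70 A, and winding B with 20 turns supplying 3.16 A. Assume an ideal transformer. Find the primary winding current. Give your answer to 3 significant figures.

V_A = 240 × 281/1238 = 54.475 V; V_B = 240 × 20/1238 = 3.8772 V.
P_out = V_A I_A + V_B I_B = 54.475×4.70 + 3.8772×3.16 = 256.03 + 12.252 = 268.28 W.
Ideal ⇒ P_in = P_out, so I_p = P_out/V_p = 268.28/240 = 1.12 A.

I_p ≈ 1.12 A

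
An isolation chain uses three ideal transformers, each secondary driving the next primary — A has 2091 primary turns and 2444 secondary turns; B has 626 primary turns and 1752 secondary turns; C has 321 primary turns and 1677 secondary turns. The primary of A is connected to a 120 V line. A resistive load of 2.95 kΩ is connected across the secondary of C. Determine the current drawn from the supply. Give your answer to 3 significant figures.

I_supply ≈ 11.9 A

After A: V = 120.00 × 2444/2091 = 140.26 V.
After B: V = 140.26 × 1752/626 = 392.54 V.
After C: V = 392.54 × 1677/321 = 2050.8 V.
I_load = 2050.8/2950 = 0.69518 A, so P_out = 2050.8 × 0.69518 = 1425.6 W.
All ideal ⇒ P_in = P_out, so I_supply = 1425.6/120 = 11.9 A.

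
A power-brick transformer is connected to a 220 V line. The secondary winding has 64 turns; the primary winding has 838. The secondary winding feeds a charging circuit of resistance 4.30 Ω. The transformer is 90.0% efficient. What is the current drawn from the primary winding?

I_p ≈ 0.332 A

V_s = 220 × 64/838 = 16.802 V.
I_s = V_s/R = 16.802/4.30 = 3.9074 A.
P_out = V_s I_s = 16.802 × 3.9074 = 65.652 W.
P_in = P_out/η = 65.652/0.900 = 72.947 W.
I_p = P_in/V_p = 72.947/220 = 0.332 A.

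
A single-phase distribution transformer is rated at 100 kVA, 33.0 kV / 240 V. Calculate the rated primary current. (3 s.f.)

I_p = S/V_p = 100000/33000 = 3.03 A.

I_p ≈ 3.03 A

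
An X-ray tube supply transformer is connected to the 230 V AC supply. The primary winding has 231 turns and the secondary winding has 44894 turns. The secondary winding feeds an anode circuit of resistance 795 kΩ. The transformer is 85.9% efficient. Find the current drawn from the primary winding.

V_s = 230 × 44894/231 = 44700 V.
I_s = V_s/R = 44700/795000 = 0.056226 A.
P_out = V_s I_s = 44700 × 0.056226 = 2513.3 W.
P_in = P_out/η = 2513.3/0.859 = 2925.8 W.
I_p = P_in/V_p = 2925.8/230 = 12.7 A.

I_p ≈ 12.7 A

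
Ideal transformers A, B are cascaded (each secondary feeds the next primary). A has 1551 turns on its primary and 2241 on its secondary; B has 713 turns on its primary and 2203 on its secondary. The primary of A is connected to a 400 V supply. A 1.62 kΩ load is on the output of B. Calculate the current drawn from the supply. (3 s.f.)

I_supply ≈ 4.92 A

After A: V = 400.00 × 2241/1551 = 577.95 V.
After B: V = 577.95 × 2203/713 = 1785.7 V.
I_load = 1785.7/1620 = 1.1023 A, so P_out = 1785.7 × 1.1023 = 1968.4 W.
All ideal ⇒ P_in = P_out, so I_supply = 1968.4/400 = 4.92 A.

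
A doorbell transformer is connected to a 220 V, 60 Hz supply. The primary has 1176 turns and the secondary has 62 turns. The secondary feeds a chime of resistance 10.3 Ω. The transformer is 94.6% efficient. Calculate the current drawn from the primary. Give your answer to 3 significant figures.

I_p ≈ 0.0628 A

V_s = 220 × 62/1176 = 11.599 V.
I_s = V_s/R = 11.599/10.3 = 1.1261 A.
P_out = V_s I_s = 11.599 × 1.1261 = 13.061 W.
P_in = P_out/η = 13.061/0.946 = 13.807 W.
I_p = P_in/V_p = 13.807/220 = 0.0628 A.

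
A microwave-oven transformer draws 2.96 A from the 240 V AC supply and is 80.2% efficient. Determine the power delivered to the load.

P_in = V_p I_p = 240 × 2.96 = 710.40 W.
P_out = η P_in = 0.802 × 710.40 = 570 W.

P_out ≈ 570 W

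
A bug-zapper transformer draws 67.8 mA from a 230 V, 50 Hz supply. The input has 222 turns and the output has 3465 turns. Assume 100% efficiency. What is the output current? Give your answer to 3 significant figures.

I_out/I_in = N_in/N_out, so I_out = 0.0678 × 222/3465 = 0.00434 A.

I_out ≈ 0.00434 A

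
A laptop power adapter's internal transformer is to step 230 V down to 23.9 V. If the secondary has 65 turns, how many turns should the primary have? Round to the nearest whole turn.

N_p = 626 turns

N_p/N_s = V_p/V_s, so N_p = 65 × 230/23.9 = 625.5 ≈ 626 turns.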